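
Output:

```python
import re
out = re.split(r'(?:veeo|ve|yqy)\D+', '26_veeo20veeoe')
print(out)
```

['26_', '20', '']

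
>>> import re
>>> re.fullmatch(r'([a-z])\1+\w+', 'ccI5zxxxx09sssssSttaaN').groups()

('c',)

The backreference `\1` re-matches whatever the first group consumed, character for character.
`fullmatch` succeeds only if the pattern covers the string from start to end.
The match spans [0:22] → 'ccI5zxxxx09sssssSttaaN'.
Captured: group 1 = 'c'.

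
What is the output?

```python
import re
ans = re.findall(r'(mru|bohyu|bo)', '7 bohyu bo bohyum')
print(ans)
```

['bohyu', 'bo', 'bohyu']

The regex engine tests alternatives in the order written; an earlier branch that matches wins even if a later one would match more.
Scanning left to right: at [2:7] match 'bohyu', group 1 = 'bohyu'; at [8:10] match 'bo', group 1 = 'bo'; at [11:16] match 'bohyu', group 1 = 'bohyu'.
`findall` collects group 1 from each match (3 total).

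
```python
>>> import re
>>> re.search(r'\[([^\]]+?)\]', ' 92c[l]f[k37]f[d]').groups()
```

('l',)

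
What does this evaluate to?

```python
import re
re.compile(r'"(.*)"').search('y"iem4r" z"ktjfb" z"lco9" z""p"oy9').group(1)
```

'iem4r" z"ktjfb" z"lco9" z""p'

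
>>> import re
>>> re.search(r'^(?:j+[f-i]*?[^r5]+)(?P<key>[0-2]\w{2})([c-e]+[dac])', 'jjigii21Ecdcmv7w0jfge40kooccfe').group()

'jjigii21Ecdc'

The match spans [0:12] → 'jjigii21Ecdc'.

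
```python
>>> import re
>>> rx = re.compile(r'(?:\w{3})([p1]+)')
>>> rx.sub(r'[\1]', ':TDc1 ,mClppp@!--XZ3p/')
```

':[1] ,[ppp]@!--[p]/'

`\1` in the replacement pulls in group 1's text for each match.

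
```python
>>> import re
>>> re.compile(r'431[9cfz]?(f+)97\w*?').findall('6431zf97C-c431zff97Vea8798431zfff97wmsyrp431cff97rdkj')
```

['f', 'ff', 'fff', 'ff']

This matches the literal '431', then optionally one of [9cfz]; then one or more of a literal 'f' (captured); then the literal '97', then zero or more of a word character (lazy).
Matches: at [1:8] match '431zf97', group 1 = 'f'; at [11:19] match '431zff97', group 1 = 'ff'; at [26:35] match '431zfff97', group 1 = 'fff'; at [41:49] match '431cff97', group 1 = 'ff'.
One capturing group, so `findall` returns just the captured substring from each match — 4 in all.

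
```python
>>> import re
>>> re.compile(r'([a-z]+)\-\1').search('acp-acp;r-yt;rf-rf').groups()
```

The match spans [0:7] → 'acp-acp'.
Captured: group 1 = 'acp'.

('acp',)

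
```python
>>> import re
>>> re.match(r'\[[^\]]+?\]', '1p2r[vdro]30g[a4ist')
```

None

`re.match` only tries the pattern at the start of the string.
Here position 0 doesn't satisfy it, so the call returns None.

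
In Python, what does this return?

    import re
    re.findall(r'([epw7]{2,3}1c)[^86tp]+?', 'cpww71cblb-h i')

This matches 2 to 3 of one of [epw7], then the literal '1c' (captured); then one or more of any character except [86tp] (lazy).
`findall` collects group 1 from the one match (1 total).

['ww71c']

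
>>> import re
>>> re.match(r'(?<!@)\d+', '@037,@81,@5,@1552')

None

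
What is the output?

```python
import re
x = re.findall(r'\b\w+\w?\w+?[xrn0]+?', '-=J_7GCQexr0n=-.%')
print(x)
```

['J_7GCQexr0n']

Pattern: a word boundary (`\b`, zero-width); then one or more of a word character, then optionally a word character, then one or more of a word character (lazy); then one or more of one of [xrn0] (lazy).
Matches: at [2:13] → 'J_7GCQexr0n'.
No capturing groups, so `findall` returns the 1 full match string.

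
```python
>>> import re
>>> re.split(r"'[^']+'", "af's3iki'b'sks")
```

['af', "b'sks"]

The string is cut at each match, leaving 2 pieces.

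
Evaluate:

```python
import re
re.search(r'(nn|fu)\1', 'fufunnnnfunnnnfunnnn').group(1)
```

'fu'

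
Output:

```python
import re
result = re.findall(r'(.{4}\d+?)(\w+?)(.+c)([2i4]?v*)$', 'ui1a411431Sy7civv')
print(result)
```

[('ui1a4', '1', '1431Sy7c', 'ivv')]

Lazy quantifiers expand one character at a time until the remainder of the pattern can match.
Multiple groups make `findall` return tuples — one 4-tuple for the one match.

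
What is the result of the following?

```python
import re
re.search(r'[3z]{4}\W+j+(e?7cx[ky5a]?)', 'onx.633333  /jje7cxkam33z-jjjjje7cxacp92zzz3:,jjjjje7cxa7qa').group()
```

The pattern matches exactly 4 of one of [3z], then one or more of a non-word character, then one or more of the literal 'j'; then optionally the literal 'e', then the literal '7cx', then optionally one of [ky5a] (captured).
`search` walks the string left to right and returns the first match it finds.
The match spans [6:20] → '3333  /jje7cxk'.
Captured: group 1 = 'e7cxk'.

'3333  /jje7cxk'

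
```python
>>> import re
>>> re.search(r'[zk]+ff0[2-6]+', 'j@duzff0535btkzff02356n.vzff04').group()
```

'zff0535'

The pattern matches one or more of one of [zk], then the literal 'ff0'; then one or more of a character in [2-6].
`re.search` scans for the first position where the pattern succeeds.
The match spans [4:11] → 'zff0535'.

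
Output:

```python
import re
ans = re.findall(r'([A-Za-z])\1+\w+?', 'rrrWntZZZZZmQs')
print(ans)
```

['r', 'Z']

`\1` has to match the exact text group 1 already captured.
`findall` collects group 1 from each match (2 total).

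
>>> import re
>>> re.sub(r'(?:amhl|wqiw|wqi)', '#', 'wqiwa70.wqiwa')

Alternation isn't longest-match — the leftmost alternative that fits at this position is chosen.
Every occurrence is swapped for '#'.

'#a70.#a'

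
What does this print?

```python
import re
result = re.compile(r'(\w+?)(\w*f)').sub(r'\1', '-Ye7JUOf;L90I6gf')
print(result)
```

-Y;L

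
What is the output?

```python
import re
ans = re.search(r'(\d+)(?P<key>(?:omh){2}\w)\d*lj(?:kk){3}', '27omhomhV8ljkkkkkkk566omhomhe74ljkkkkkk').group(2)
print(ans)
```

omhomhV

Pattern: one or more of a digit (captured); then the literal 'omh' repeated 2 times, then a word character (captured as 'key'); then zero or more of a digit, then the literal 'lj', then the literal 'kk' repeated 3 times.
`search` walks the string left to right and returns the first match it finds.
The match spans [0:18] → '27omhomhV8ljkkkkkk'.
Captured: group 1 = '27', group 2 = 'omhomhV'.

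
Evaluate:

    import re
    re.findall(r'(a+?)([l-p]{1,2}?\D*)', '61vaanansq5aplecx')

The pattern matches one or more of a literal 'a' (lazy) (captured); then 1 to 2 of a character in [l-p] (lazy), then zero or more of a non-digit (captured).
Walking the string: at [3:10] match 'aanansq', groups = ('aa', 'nansq'); at [11:17] match 'aplecx', groups = ('a', 'plecx').
`findall` packs the 2 group values into a tuple for every match.

[('aa', 'nansq'), ('a', 'plecx')]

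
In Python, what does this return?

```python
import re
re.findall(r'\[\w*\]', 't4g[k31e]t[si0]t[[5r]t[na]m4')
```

['[k31e]', '[si0]', '[5r]', '[na]']

Scanning left to right: at [3:9] → '[k31e]'; at [10:15] → '[si0]'; at [17:21] → '[5r]'; at [22:26] → '[na]'.
No capturing groups, so `findall` returns the 4 full match strings.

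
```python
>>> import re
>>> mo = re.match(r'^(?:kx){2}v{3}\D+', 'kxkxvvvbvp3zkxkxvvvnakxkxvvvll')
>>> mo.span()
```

With `match`, the pattern is implicitly anchored at the beginning.
The match spans [0:10] → 'kxkxvvvbvp'.

(0, 10)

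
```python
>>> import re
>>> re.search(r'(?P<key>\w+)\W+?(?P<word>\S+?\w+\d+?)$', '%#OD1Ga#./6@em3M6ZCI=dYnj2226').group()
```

'OD1Ga#./6@em3M6ZCI=dYnj2226'

Pattern: one or more of a word character (captured as 'key'); then one or more of a non-word character (lazy); then one or more of a non-whitespace character (lazy), then one or more of a word character, then one or more of a digit (lazy) (captured as 'word'); then anchored at the end.
Unlike `match`, `search` isn't anchored — it looks for the pattern anywhere in the string.
The match spans [2:29] → 'OD1Ga#./6@em3M6ZCI=dYnj2226'.
Captured: group 1 = 'OD1Ga', group 2 = './6@em3M6ZCI=dYnj2226'.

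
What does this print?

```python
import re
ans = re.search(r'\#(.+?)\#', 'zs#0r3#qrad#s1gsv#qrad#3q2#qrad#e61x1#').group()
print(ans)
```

`search` walks the string left to right and returns the first match it finds.
The match spans [2:7] → '#0r3#'.
Captured: group 1 = '0r3'.

#0r3#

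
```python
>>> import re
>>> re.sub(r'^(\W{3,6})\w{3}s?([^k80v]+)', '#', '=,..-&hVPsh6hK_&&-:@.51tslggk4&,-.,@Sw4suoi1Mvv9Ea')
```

The pattern matches anchored at the start of the string; then 3 to 6 of a non-word character (captured); then exactly 3 of a word character, then optionally a literal 's'; then one or more of any character except [k80v] (captured).
Every occurrence is swapped for '#'.

'#k4&,-.,@Sw4suoi1Mvv9Ea'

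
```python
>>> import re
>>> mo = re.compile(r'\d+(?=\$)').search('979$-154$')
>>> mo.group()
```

'979'

The positive lookaround only admits positions where the adjacent text matches; those characters stay outside the span.
`search` walks the string left to right and returns the first match it finds.
The match spans [0:3] → '979'.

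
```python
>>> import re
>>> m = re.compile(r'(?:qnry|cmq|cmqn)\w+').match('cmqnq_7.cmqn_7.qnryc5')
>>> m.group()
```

'cmqnq_7'

`match` is anchored at position 0; if the pattern doesn't fit there, it returns None.
The match spans [0:7] → 'cmqnq_7'.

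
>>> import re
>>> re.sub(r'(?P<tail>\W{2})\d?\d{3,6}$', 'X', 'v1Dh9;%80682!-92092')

'v1Dh9;%80682X'

The pattern matches exactly 2 of a non-word character (captured as 'tail'); then optionally a digit, then 3 to 6 of a digit; then anchored at the end.
Each match is replaced by 'X'.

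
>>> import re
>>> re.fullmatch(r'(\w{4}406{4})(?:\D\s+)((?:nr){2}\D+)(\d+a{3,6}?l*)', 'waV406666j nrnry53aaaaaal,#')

This matches exactly 4 of a word character, then the literal '40', then exactly 4 of a literal '6' (captured); then a non-digit, then one or more of whitespace (non-capturing group); then the literal 'nr' repeated 2 times, then one or more of a non-digit (captured); then one or more of a digit, then 3 to 6 of a literal 'a' (lazy), then zero or more of the literal 'l' (captured).
`fullmatch` succeeds only if the pattern covers the string from start to end.
Here the pattern can't cover the whole string, so the call returns None.

None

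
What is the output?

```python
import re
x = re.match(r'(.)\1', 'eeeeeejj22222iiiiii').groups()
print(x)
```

The match spans [0:2] → 'ee'.
Captured: group 1 = 'e'.

('e',)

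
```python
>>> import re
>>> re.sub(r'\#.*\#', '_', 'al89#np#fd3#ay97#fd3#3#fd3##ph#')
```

'al89_'

Matches: at [4:31] → '#np#fd3#ay97#fd3#3#fd3##ph#'.
Every occurrence is swapped for '_'.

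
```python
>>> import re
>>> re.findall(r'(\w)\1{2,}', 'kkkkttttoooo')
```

['k', 't', 'o']

After group 1 captures some text, `\1` only succeeds where that same text appears again.
Matches: at [0:4] match 'kkkk', group 1 = 'k'; at [4:8] match 'tttt', group 1 = 't'; at [8:12] match 'oooo', group 1 = 'o'.
`findall` collects group 1 from each match (3 total).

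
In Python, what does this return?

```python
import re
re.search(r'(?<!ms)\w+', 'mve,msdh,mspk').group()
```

'mve'

The negative lookaround is zero-width — it rules out positions where the adjacent text would match, without consuming anything.
`search` walks the string left to right and returns the first match it finds.
The match spans [0:3] → 'mve'.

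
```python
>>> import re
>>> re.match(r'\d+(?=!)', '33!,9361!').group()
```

`match` is anchored at position 0; if the pattern doesn't fit there, it returns None.
The match spans [0:2] → '33'.

'33'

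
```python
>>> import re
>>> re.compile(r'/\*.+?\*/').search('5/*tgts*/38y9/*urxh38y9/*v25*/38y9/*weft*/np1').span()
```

(1, 9)

`re.search` scans for the first position where the pattern succeeds.
The match spans [1:9] → '/*tgts*/'.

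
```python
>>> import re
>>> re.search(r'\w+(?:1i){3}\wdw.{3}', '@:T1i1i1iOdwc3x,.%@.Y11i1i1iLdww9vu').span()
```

The match spans [2:15] → 'T1i1i1iOdwc3x'.

(2, 15)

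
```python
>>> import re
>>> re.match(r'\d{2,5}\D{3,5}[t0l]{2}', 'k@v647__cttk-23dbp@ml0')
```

None

Pattern: 2 to 5 of a digit; then 3 to 5 of a non-digit, then exactly 2 of one of [t0l].
`re.match` only tries the pattern at the start of the string.
Here position 0 doesn't satisfy it, so the call returns None.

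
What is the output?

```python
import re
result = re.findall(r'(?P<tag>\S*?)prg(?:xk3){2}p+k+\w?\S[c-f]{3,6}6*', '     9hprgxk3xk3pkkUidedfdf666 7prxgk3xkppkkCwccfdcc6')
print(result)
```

['9h']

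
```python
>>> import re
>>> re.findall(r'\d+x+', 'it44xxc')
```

['44xx']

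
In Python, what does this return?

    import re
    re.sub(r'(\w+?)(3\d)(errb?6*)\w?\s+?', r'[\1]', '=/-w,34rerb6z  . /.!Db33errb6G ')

'=/-w,34rerb6z  . /.![Db]'

The pattern matches one or more of a word character (lazy) (captured); then the literal '3', then a digit (captured); then the literal 'err', then optionally the literal 'b', then zero or more of a literal '6' (captured); then optionally a word character, then one or more of whitespace (lazy).
Matches: at [20:31] → 'Db33errb6G '.
`\1` in the replacement pulls in group 1's text for each match.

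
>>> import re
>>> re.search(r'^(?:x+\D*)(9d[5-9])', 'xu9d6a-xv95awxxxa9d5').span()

(0, 5)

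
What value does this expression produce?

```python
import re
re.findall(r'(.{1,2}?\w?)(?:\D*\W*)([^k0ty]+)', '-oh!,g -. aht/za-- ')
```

[('-o', ' ')]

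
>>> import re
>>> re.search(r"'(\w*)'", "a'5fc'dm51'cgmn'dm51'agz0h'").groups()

('5fc',)

The match spans [1:6] → "'5fc'".
Captured: group 1 = '5fc'.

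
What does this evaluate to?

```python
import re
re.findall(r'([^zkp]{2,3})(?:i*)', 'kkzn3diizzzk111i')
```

With a single group, `findall` returns only what that group captured — 2 items.

['n3d', '111']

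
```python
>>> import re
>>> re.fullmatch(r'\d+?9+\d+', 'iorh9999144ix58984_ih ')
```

None

`fullmatch` succeeds only if the pattern covers the string from start to end.
Here the pattern can't cover the whole string, so the call returns None.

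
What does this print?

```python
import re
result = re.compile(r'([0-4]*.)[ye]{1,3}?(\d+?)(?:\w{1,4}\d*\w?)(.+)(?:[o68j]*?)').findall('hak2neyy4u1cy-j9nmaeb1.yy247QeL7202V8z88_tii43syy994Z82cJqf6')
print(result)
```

[('2n', '4', '-j9nmaeb1.yy247QeL7202V8z88_tii43syy994Z82cJqf6')]

This matches zero or more of a character in [0-4], then any character (captured); then 1 to 3 of one of [ye] (lazy); then one or more of a digit (lazy) (captured); then 1 to 4 of a word character, then zero or more of a digit, then optionally a word character (non-capturing group); then one or more of any character (captured); then zero or more of one of [o68j] (lazy) (non-capturing group).
3 groups means the one result is a tuple of 3 captured strings — 1 here.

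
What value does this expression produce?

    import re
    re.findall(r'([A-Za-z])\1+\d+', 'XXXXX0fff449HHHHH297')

['X', 'f', 'H']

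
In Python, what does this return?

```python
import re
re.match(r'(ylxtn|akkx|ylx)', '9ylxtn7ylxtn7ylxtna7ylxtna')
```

None

`re.match` won't scan ahead — the pattern has to work from the very first character.
Here position 0 doesn't satisfy it, so the call returns None.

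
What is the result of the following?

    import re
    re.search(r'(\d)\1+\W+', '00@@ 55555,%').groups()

('0',)

The match spans [0:5] → '00@@ '.
Captured: group 1 = '0'.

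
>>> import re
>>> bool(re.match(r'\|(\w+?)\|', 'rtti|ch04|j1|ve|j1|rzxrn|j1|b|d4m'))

False

With `match`, the pattern is implicitly anchored at the beginning.
Here the pattern fails at index 0, so the call returns None, and `bool(None)` is False.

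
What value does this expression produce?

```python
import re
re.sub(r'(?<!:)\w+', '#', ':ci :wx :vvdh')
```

':c# :w# :v#'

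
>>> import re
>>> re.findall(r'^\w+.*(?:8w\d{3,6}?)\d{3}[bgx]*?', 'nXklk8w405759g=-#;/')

Pattern: anchored at the start of the string; then one or more of a word character; then zero or more of any character; then the literal '8w', then 3 to 6 of a digit (lazy) (non-capturing group); then exactly 3 of a digit; then zero or more of one of [bgx] (lazy).
Because the quantifier is non-greedy, it stops expanding at the earliest point where the rest of the pattern can succeed.
Walking the string: at [0:13] → 'nXklk8w405759'.
No capturing groups, so `findall` returns the 1 full match string.

['nXklk8w405759']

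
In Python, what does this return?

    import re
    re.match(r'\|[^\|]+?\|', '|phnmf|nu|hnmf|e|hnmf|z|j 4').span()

(0, 7)

`re.match` won't scan ahead — the pattern has to work from the very first character.
The match spans [0:7] → '|phnmf|'.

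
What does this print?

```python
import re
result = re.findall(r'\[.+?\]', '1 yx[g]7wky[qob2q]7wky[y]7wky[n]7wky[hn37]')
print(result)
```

['[g]', '[qob2q]', '[y]', '[n]', '[hn37]']

A `+?`/`*?`/`{m,n}?` starts at its minimum and grows only as far as needed for what follows to match.
Matches: at [4:7] → '[g]'; at [11:18] → '[qob2q]'; at [22:25] → '[y]'; at [29:32] → '[n]'; at [36:42] → '[hn37]'.
With no groups in the pattern, `findall` gives back each whole match — 5 here.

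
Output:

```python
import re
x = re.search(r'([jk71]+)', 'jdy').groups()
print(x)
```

('j',)

The match spans [0:1] → 'j'.
Captured: group 1 = 'j'.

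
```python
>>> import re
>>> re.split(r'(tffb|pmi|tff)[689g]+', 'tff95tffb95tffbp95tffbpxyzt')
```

Matches to split on: at [0:4] → 'tff9'; at [5:10] → 'tffb9'.
Because the pattern has a capturing group, `split` also inserts each captured text between the pieces.

['', 'tff', '5', 'tffb', '5tffbp95tffbpxyzt']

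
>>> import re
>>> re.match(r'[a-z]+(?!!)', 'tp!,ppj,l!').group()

't'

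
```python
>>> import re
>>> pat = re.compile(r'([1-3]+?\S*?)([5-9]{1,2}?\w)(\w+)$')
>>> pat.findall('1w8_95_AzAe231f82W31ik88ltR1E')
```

This matches one or more of a character in [1-3] (lazy), then zero or more of a non-whitespace character (lazy) (captured); then 1 to 2 of a character in [5-9] (lazy), then a word character (captured); then one or more of a word character (captured); then anchored at the end.
Walking the string: at [0:29] match '1w8_95_AzAe231f82W31ik88ltR1E', groups = ('1w', '8_', '95_AzAe231f82W31ik88ltR1E').
Multiple groups make `findall` return tuples — one 3-tuple for the one match.

[('1w', '8_', '95_AzAe231f82W31ik88ltR1E')]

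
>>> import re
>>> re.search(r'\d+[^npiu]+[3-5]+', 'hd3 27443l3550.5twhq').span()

(2, 16)

The pattern matches one or more of a digit, then one or more of any character except [npiu]; then one or more of a character in [3-5].
Unlike `match`, `search` isn't anchored — it looks for the pattern anywhere in the string.
The match spans [2:16] → '3 27443l3550.5'.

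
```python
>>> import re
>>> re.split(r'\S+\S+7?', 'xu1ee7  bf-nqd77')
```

Pattern: one or more of a non-whitespace character; then one or more of a non-whitespace character, then optionally the literal '7'.
Matches to split on: at [0:6] → 'xu1ee7'; at [8:16] → 'bf-nqd77'.
Splitting on the pattern gives 3 pieces.

['', '  ', '']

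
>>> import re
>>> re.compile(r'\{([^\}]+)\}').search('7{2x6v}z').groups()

('2x6v',)

The match spans [1:7] → '{2x6v}'.
Captured: group 1 = '2x6v'.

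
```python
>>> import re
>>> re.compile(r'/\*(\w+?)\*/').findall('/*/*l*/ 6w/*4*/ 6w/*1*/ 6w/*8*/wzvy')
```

['l', '4', '1', '8']

Matches: at [2:7] match '/*l*/', group 1 = 'l'; at [10:15] match '/*4*/', group 1 = '4'; at [18:23] match '/*1*/', group 1 = '1'; at [26:31] match '/*8*/', group 1 = '8'.
One capturing group, so `findall` returns just the captured substring from each match — 4 in all.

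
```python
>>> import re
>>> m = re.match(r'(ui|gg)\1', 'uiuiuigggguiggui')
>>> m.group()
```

'uiui'

After group 1 captures some text, `\1` only succeeds where that same text appears again.
`re.match` only tries the pattern at the start of the string.
The match spans [0:4] → 'uiui'.
Captured: group 1 = 'ui'.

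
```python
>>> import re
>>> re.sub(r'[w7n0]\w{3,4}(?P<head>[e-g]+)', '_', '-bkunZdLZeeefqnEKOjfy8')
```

This matches one of [w7n0], then 3 to 4 of a word character; then one or more of a character in [e-g] (captured as 'head').
Matches: at [4:13] → 'nZdLZeeef'; at [14:20] → 'nEKOjf'.
`sub` substitutes '_' at each match site.

'-bku_q_y8'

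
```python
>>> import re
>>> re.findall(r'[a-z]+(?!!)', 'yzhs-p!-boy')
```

['yzhs', 'boy']

Because the assertion is negative and zero-width, positions next to the forbidden text are skipped.
Since nothing is captured, `findall` lists the 2 matched substrings directly.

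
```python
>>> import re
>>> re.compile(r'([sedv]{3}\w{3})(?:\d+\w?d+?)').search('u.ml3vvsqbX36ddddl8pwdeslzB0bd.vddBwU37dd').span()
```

(5, 15)

The `?` after the quantifier makes it lazy — it takes as little as possible before letting the rest of the pattern try.
The match spans [5:15] → 'vvsqbX36dd'.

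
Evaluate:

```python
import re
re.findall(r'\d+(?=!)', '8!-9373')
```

['8']

The `(?=…)`/`(?<=…)` assertion just peeks at neighbouring text; it doesn't advance the match position.
Walking the string: at [0:1] → '8'.
`findall` yields the raw match text (1 of them) because the pattern has no groups.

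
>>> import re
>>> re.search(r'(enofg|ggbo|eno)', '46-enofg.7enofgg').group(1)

The match spans [3:8] → 'enofg'.
Captured: group 1 = 'enofg'.

'enofg'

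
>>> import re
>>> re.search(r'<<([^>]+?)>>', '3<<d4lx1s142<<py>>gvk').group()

'<<d4lx1s142<<py>>'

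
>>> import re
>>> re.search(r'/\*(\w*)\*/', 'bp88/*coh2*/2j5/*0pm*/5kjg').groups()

('coh2',)

`re.search` tries every starting position until one works.
The match spans [4:12] → '/*coh2*/'.
Captured: group 1 = 'coh2'.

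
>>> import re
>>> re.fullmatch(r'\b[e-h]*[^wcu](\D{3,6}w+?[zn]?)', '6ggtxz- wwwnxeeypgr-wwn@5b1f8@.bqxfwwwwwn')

`fullmatch` succeeds only if the pattern covers the string from start to end.
Here the pattern can't cover the whole string, so the call returns None.

None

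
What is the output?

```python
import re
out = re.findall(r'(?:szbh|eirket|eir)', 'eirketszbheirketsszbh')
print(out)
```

Branches in `(...|...)` are attempted left-to-right; the first branch that allows the whole pattern to succeed is taken.
No capturing groups, so `findall` returns the 4 full match strings.

['eirket', 'szbh', 'eirket', 'szbh']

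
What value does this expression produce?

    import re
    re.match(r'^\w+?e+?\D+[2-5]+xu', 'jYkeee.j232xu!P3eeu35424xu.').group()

The pattern matches anchored at the start of the string; then one or more of a word character (lazy), then one or more of a literal 'e' (lazy); then one or more of a non-digit; then one or more of a character in [2-5], then the literal 'xu'.
`re.match` won't scan ahead — the pattern has to work from the very first character.
The match spans [0:13] → 'jYkeee.j232xu'.

'jYkeee.j232xu'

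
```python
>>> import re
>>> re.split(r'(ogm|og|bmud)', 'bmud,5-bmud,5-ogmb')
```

`|` is ordered: at each position the engine commits to the first alternative that works.
Matches to split on: at [0:4] → 'bmud'; at [7:11] → 'bmud'; at [14:17] → 'ogm'.
`re.split` interleaves the captured-group text with the surrounding fragments.

['', 'bmud', ',5-', 'bmud', ',5-', 'ogm', 'b']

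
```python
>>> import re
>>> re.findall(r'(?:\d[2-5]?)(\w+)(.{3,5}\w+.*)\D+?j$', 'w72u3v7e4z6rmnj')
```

[('u3v7e4', 'z6rm')]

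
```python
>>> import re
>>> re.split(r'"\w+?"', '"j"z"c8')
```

Each match becomes a cut point; 2 segments remain.

['', 'z"c8']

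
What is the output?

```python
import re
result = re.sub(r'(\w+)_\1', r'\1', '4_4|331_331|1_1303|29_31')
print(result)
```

4|331|1303|29_31

After group 1 captures some text, `\1` only succeeds where that same text appears again.
Matches: at [0:3] → '4_4'; at [4:11] → '331_331'; at [12:15] → '1_1'.
The replacement refers to a captured group, so each match is rewritten using its own captured text.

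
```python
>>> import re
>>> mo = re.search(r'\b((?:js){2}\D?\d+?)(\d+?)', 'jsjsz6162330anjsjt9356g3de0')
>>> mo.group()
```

Because the quantifier is non-greedy, it stops expanding at the earliest point where the rest of the pattern can succeed.
The match spans [0:7] → 'jsjsz61'.

'jsjsz61'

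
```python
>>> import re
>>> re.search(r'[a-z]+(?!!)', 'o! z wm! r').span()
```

A negative assertion filters positions out without eating any characters.
The match spans [3:4] → 'z'.

(3, 4)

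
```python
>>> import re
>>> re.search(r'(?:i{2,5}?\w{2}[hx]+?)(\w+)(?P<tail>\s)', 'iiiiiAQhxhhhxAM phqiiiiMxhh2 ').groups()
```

The match spans [0:16] → 'iiiiiAQhxhhhxAM '.
Captured: group 1 = 'xhhhxAM', group 2 = ' '.

('xhhhxAM', ' ')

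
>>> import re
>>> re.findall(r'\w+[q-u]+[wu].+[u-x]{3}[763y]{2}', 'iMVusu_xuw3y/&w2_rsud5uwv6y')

['iMVusu_xuw3y/&w2_rsud5uwv6y']

The pattern matches one or more of a word character, then one or more of a character in [q-u]; then one of [wu], then one or more of any character; then exactly 3 of a character in [u-x], then exactly 2 of one of [763y].
With no groups in the pattern, `findall` gives back each whole match — 1 here.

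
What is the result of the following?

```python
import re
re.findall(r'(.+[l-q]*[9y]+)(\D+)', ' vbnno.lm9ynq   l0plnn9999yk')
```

[(' vbnno.lm9ynq   l0plnn9999y', 'k')]

Pattern: one or more of any character, then zero or more of a character in [l-q], then one or more of one of [9y] (captured); then one or more of a non-digit (captured).
2 groups means the one result is a tuple of 2 captured strings — 1 here.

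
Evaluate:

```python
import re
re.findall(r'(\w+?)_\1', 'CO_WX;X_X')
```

The backreference `\1` re-matches whatever the first group consumed, character for character.
Matches: at [6:9] match 'X_X', group 1 = 'X'.
One capturing group, so `findall` returns just the captured substring from the one match — 1 in all.

['X']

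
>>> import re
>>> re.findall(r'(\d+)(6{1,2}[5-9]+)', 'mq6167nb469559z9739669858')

This matches one or more of a digit (captured); then 1 to 2 of the literal '6', then one or more of a character in [5-9] (captured).
Walking the string: at [2:6] match '6167', groups = ('61', '67'); at [8:14] match '469559', groups = ('4', '69559'); at [15:25] match '9739669858', groups = ('97396', '69858').
`findall` packs the 2 group values into a tuple for every match.

[('61', '67'), ('4', '69559'), ('97396', '69858')]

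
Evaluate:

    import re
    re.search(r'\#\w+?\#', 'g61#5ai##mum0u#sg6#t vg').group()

'#5ai#'

`re.search` tries every starting position until one works.
The match spans [3:8] → '#5ai#'.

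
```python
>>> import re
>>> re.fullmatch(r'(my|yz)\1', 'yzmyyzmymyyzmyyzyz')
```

None

The backreference `\1` re-matches whatever the first group consumed, character for character.
`re.fullmatch` is like wrapping the pattern in `^…$` (in single-line mode).
Here the pattern can't cover the whole string, so the call returns None.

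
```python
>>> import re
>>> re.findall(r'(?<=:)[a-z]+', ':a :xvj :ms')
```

The lookaround is zero-width — it requires the adjacent text to match without consuming it, so the asserted text isn't part of the match.
Walking the string: at [1:2] → 'a'; at [4:7] → 'xvj'; at [9:11] → 'ms'.
Since nothing is captured, `findall` lists the 3 matched substrings directly.

['a', 'xvj', 'ms']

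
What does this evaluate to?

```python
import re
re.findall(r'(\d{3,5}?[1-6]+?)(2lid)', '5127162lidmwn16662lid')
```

[('512716', '2lid'), ('1666', '2lid')]

This matches 3 to 5 of a digit (lazy), then one or more of a character in [1-6] (lazy) (captured); then the literal '2l', then the literal 'id' (captured).
Walking the string: at [0:10] match '5127162lid', groups = ('512716', '2lid'); at [13:21] match '16662lid', groups = ('1666', '2lid').
2 groups means each result is a tuple of 2 captured strings — 2 here.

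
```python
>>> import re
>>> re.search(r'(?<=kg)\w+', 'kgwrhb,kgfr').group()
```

'wrhb'

The positive lookaround only admits positions where the adjacent text matches; those characters stay outside the span.
The match spans [2:6] → 'wrhb'.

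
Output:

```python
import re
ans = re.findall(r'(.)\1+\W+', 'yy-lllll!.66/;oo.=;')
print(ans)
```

After group 1 captures some text, `\1` only succeeds where that same text appears again.
Because there's exactly one group, `findall` drops the full match and keeps group 1 from each hit.

['y', 'l', '6', 'o']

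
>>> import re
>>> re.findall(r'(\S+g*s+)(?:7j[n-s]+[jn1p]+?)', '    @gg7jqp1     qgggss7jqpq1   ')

['qgggss']

This matches one or more of a non-whitespace character, then zero or more of a literal 'g', then one or more of the literal 's' (captured); then the literal '7j', then one or more of a character in [n-s], then one or more of one of [jn1p] (lazy) (non-capturing group).
One capturing group, so `findall` returns just the captured substring from the one match — 1 in all.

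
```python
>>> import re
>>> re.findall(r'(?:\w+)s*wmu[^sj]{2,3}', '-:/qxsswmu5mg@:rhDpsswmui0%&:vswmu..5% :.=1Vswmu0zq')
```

['qxsswmu5mg', 'rhDpsswmui0%', 'vswmu..5', '1Vswmu0zq']

This matches one or more of a word character (non-capturing group); then zero or more of the literal 's', then the literal 'wmu', then 2 to 3 of any character except [sj].
Scanning left to right: at [3:13] → 'qxsswmu5mg'; at [15:27] → 'rhDpsswmui0%'; at [29:37] → 'vswmu..5'; at [42:51] → '1Vswmu0zq'.
`findall` yields the raw match text (4 of them) because the pattern has no groups.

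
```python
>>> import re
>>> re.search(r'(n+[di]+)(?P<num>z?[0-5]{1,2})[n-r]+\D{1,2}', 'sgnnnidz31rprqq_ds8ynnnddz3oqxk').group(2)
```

'z31'

This matches one or more of a literal 'n', then one or more of one of [di] (captured); then optionally the literal 'z', then 1 to 2 of a character in [0-5] (captured as 'num'); then one or more of a character in [n-r], then 1 to 2 of a non-digit.
`re.search` tries every starting position until one works.
The match spans [2:17] → 'nnnidz31rprqq_d'.
Captured: group 1 = 'nnnid', group 2 = 'z31'.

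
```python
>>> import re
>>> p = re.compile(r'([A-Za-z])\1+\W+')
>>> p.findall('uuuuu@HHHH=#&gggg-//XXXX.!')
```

['u', 'H', 'g', 'X']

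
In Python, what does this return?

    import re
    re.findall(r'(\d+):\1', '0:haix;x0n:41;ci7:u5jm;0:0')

['0']

`\1` is not a pattern — it's the concrete string captured by group 1, re-applied verbatim.
Because there's exactly one group, `findall` drops the full match and keeps group 1 from the one hit.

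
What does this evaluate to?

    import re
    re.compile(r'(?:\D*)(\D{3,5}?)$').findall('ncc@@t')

The pattern matches zero or more of a non-digit (non-capturing group); then 3 to 5 of a non-digit (lazy) (captured); then anchored at the end.
`findall` collects group 1 from the one match (1 total).

['@@t']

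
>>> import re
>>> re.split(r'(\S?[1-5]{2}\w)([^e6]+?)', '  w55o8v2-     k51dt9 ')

A non-greedy quantifier consumes as few characters as it can — just enough that the remainder of the pattern still matches from where it stops; whatever follows it matches normally.
`re.split` interleaves the captured-group text with the surrounding fragments.

['  ', 'w55o', '8', 'v2-     ', 'k51d', 't', '9 ']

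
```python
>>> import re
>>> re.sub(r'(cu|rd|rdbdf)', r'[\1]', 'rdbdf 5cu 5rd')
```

'[rd]bdf 5[cu] 5[rd]'

The regex engine tests alternatives in the order written; an earlier branch that matches wins even if a later one would match more.
The replacement refers to a captured group, so each match is rewritten using its own captured text.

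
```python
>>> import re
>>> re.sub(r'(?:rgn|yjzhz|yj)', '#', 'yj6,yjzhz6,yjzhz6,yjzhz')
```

'#6,#6,#6,#'

Branches in `(...|...)` are attempted left-to-right; the first branch that allows the whole pattern to succeed is taken.
Matches: at [0:2] → 'yj'; at [4:9] → 'yjzhz'; at [11:16] → 'yjzhz'; at [18:23] → 'yjzhz'.
Every occurrence is swapped for '#'.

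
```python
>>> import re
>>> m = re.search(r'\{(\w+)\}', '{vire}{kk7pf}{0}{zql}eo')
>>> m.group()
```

'{vire}'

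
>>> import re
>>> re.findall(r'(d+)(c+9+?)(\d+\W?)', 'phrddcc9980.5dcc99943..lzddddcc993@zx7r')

Pattern: one or more of a literal 'd' (captured); then one or more of the literal 'c', then one or more of the literal '9' (lazy) (captured); then one or more of a digit, then optionally a non-word character (captured).
The `?` after the quantifier makes it lazy — it takes as little as possible before letting the rest of the pattern try.
Scanning left to right: at [3:12] match 'ddcc9980.', groups = ('dd', 'cc9', '980.'); at [13:22] match 'dcc99943.', groups = ('d', 'cc9', '9943.'); at [25:35] match 'ddddcc993@', groups = ('dddd', 'cc9', '93@').
3 groups means each result is a tuple of 3 captured strings — 3 here.

[('dd', 'cc9', '980.'), ('d', 'cc9', '9943.'), ('dddd', 'cc9', '93@')]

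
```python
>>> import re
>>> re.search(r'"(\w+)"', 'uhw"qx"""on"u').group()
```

`re.search` scans for the first position where the pattern succeeds.
The match spans [3:7] → '"qx"'.
Captured: group 1 = 'qx'.

'"qx"'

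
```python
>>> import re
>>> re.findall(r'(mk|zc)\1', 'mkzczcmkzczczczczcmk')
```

['zc', 'zc', 'zc']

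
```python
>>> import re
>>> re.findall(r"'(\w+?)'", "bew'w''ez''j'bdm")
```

['w', 'ez', 'j']

Because there's exactly one group, `findall` drops the full match and keeps group 1 from each hit.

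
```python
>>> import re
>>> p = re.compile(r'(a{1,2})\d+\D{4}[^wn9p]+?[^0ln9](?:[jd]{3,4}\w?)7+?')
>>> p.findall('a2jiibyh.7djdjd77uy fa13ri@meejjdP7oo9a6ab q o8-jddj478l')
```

The pattern matches 1 to 2 of a literal 'a' (captured); then one or more of a digit, then exactly 4 of a non-digit; then one or more of any character except [wn9p] (lazy), then any character except [0ln9]; then 3 to 4 of one of [jd], then optionally a word character (non-capturing group); then one or more of a literal '7' (lazy).
With the lazy modifier that quantifier settles for the fewest repetitions that let the rest of the pattern succeed (the atoms after it are unaffected and can still be greedy).
Scanning left to right: at [0:16] match 'a2jiibyh.7djdjd7', group 1 = 'a'; at [21:35] match 'a13ri@meejjdP7', group 1 = 'a'; at [38:54] match 'a6ab q o8-jddj47', group 1 = 'a'.
`findall` collects group 1 from each match (3 total).

['a', 'a', 'a']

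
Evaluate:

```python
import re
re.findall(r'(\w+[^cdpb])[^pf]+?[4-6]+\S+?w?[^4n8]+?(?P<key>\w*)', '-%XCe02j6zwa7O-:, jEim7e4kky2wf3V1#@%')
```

[('XCe02j6zwa7O-', 'y2wf3V1')]

The pattern matches one or more of a word character, then any character except [cdpb] (captured); then one or more of any character except [pf] (lazy), then one or more of a character in [4-6]; then one or more of a non-whitespace character (lazy); then optionally a literal 'w', then one or more of any character except [4n8] (lazy); then zero or more of a word character (captured as 'key').
Because the quantifier is non-greedy, it stops expanding at the earliest point where the rest of the pattern can succeed.
Scanning left to right: at [2:34] match 'XCe02j6zwa7O-:, jEim7e4kky2wf3V1', groups = ('XCe02j6zwa7O-', 'y2wf3V1').
With 2 capturing groups, `findall` returns a 2-tuple per match.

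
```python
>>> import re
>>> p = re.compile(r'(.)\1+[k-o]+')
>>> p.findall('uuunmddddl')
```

['u', 'd']

A backreference is literal: `\1` must see the identical characters the first group matched.
Scanning left to right: at [0:5] match 'uuunm', group 1 = 'u'; at [5:10] match 'ddddl', group 1 = 'd'.
With a single group, `findall` returns only what that group captured — 2 items.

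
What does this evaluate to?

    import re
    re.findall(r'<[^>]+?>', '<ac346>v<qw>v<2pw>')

`findall` yields the raw match text (3 of them) because the pattern has no groups.

['<ac346>', '<qw>', '<2pw>']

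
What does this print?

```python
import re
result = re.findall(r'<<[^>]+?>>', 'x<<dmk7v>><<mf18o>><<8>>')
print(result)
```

`findall` yields the raw match text (3 of them) because the pattern has no groups.

['<<dmk7v>>', '<<mf18o>>', '<<8>>']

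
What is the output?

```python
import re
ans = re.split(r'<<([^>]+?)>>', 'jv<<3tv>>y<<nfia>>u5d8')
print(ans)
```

Because the pattern has a capturing group, `split` also inserts each captured text between the pieces.

['jv', '3tv', 'y', 'nfia', 'u5d8']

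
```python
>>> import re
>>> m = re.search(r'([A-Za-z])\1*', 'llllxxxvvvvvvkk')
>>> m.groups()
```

The match spans [0:4] → 'llll'.
Captured: group 1 = 'l'.

('l',)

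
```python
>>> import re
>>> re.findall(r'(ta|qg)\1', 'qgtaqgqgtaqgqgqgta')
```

`\1` has to match the exact text group 1 already captured.
Walking the string: at [4:8] match 'qgqg', group 1 = 'qg'; at [10:14] match 'qgqg', group 1 = 'qg'.
`findall` collects group 1 from each match (2 total).

['qg', 'qg']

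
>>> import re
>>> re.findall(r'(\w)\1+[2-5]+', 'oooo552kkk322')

After group 1 captures some text, `\1` only succeeds where that same text appears again.
Matches: at [0:7] match 'oooo552', group 1 = 'o'; at [7:13] match 'kkk322', group 1 = 'k'.
With a single group, `findall` returns only what that group captured — 2 items.

['o', 'k']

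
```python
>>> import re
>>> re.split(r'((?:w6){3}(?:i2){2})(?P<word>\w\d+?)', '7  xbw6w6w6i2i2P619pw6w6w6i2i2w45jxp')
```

A non-greedy quantifier consumes as few characters as it can — just enough that the remainder of the pattern still matches from where it stops; whatever follows it matches normally.
Because the pattern has a capturing group, `split` also inserts each captured text between the pieces.

['7  xb', 'w6w6w6i2i2', 'P6', '19p', 'w6w6w6i2i2', 'w4', '5jxp']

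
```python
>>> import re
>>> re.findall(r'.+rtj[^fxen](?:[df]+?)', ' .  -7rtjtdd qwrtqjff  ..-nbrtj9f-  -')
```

[' .  -7rtjtdd qwrtqjff  ..-nbrtj9f']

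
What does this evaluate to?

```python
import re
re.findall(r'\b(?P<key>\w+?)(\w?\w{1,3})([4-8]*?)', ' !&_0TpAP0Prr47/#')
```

[('_', '0TpA', '')]

This matches a word boundary (`\b`, zero-width); then one or more of a word character (lazy) (captured as 'key'); then optionally a word character, then 1 to 3 of a word character (captured); then zero or more of a character in [4-8] (lazy) (captured).
A non-greedy quantifier consumes as few characters as it can — just enough that the remainder of the pattern still matches from where it stops; whatever follows it matches normally.
Matches: at [3:8] match '_0TpA', groups = ('_', '0TpA', '').
3 groups means the one result is a tuple of 3 captured strings — 1 here.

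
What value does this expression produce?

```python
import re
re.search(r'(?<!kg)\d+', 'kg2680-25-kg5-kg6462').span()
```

(3, 6)

`(?!…)`/`(?<!…)` only lets a position through if the neighbouring text does NOT match; no characters are consumed.
The match spans [3:6] → '680'.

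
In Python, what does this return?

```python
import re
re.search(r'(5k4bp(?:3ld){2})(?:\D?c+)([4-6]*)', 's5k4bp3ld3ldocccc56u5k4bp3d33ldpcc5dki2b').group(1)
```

'5k4bp3ld3ld'

This matches the literal '5k', then the literal '4bp', then the literal '3ld' repeated 2 times (captured); then optionally a non-digit, then one or more of the literal 'c' (non-capturing group); then zero or more of a character in [4-6] (captured).
`re.search` scans for the first position where the pattern succeeds.
The match spans [1:19] → '5k4bp3ld3ldocccc56'.
Captured: group 1 = '5k4bp3ld3ld', group 2 = '56'.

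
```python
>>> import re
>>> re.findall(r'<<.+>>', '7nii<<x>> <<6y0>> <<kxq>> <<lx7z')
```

['<<x>> <<6y0>> <<kxq>>']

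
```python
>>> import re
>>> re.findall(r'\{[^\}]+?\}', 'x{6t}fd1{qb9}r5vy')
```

['{6t}', '{qb9}']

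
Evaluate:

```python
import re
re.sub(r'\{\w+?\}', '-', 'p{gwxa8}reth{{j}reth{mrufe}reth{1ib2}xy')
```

'p-reth{-reth-reth-xy'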